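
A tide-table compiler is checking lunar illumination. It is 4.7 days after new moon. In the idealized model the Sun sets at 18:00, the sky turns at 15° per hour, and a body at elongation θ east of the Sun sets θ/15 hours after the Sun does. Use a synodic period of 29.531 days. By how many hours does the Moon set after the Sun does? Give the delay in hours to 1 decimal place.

Phase angle: θ = 360°·(4.7 d)/(29.531 d) = 57.3°.
Delay after the Sun = 57.3° / (15°/h) ≈ 3.82 h.
So the Moon sets 3.82 h after the Sun.

3.8 h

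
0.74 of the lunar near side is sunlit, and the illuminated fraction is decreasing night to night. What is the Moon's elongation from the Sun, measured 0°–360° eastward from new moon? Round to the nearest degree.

From f = (1 − cos θ)/2: cos θ = 1 − 2×0.74 = -0.480; arccos → 118.7°.
A waning Moon lies in 180°–360°, so θ = 360° − 118.7° = 241.3°.

241°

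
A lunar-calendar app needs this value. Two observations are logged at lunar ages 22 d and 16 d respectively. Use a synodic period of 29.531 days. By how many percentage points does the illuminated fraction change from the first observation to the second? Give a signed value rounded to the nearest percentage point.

θ₁ = 360° × 22/29.531 = 268.2°, f₁ = (1 − cos θ₁)/2 = 0.516.
θ₂ = 360° × 16/29.531 = 195.0°, f₂ = (1 − cos θ₂)/2 = 0.983.
Change = f₂ − f₁ = +0.467 → +47 percentage points.

+47 percentage points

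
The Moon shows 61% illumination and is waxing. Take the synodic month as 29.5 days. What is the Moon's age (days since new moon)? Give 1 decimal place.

cos θ = 1 − 2f = -0.220, giving a principal value of 102.7°.
Waxing ⇒ before full, so θ = 102.7°.
That fraction of the synodic month is 102.7/360 × 29.5 d ≈ 8.42 d.

8.4 days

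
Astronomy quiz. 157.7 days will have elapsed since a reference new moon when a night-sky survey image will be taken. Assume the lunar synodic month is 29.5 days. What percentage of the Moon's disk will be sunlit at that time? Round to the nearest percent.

Reduce mod P: 157.7 − 5×29.5 = 10.20 d into the current lunation.
The Moon has covered 10.20/29.5 of its cycle, so θ ≈ 360° × 10.20/29.5 = 124.5°.
Illuminated fraction = (1 − cos 124.5°)/2 = (1 − (-0.566))/2 ≈ 0.783, so 78%.

78%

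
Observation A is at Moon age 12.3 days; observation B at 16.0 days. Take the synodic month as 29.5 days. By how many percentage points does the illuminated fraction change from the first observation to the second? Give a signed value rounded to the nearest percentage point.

+5 pp

θ₁ = 360° × 12.3/29.5 = 150.1°, f₁ = (1 − cos θ₁)/2 = 0.933.
θ₂ = 360° × 16.0/29.5 = 195.3°, f₂ = (1 − cos θ₂)/2 = 0.982.
Change = f₂ − f₁ = +0.049 → +5 percentage points.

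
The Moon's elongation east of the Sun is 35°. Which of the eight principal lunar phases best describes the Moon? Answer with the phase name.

35° lies in the waxing crescent sector of the 8-phase cycle.

waxing crescent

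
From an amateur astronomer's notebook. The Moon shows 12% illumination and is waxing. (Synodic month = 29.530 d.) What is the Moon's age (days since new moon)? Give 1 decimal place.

cos θ = 1 − 2f = 0.760, giving a principal value of 40.5°.
The Moon is waxing (0°–180°), so θ = 40.5° directly.
That fraction of the synodic month is 40.5/360 × 29.530 d ≈ 3.33 d.

3.3 days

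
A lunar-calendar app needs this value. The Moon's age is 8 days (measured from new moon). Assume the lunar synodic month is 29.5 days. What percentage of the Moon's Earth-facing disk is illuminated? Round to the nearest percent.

57%

The Moon has covered 8/29.5 of its cycle, so θ ≈ 360° × 8/29.5 = 97.6°.
With cos θ = (-0.133), the lit fraction is (1 − (-0.133))/2 ≈ 0.566, so 57%.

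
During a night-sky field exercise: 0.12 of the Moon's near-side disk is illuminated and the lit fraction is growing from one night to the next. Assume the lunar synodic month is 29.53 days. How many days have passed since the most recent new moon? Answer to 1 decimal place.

From f = (1 − cos θ)/2: cos θ = 1 − 2×0.12 = 0.760; arccos → 40.5°.
Before full moon the principal value applies: θ = 40.5°.
Age = 29.53 × 40.5°/360° ≈ 3.33 days.

3.3 days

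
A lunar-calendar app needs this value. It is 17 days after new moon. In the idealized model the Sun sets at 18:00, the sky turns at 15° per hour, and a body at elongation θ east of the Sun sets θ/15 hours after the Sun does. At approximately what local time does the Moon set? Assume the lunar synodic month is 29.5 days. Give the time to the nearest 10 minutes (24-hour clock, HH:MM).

Phase angle: θ = 360°·(17 d)/(29.5 d) = 207.5°.
At 15° of sky rotation per hour, 207.5° corresponds to a 13.83 h lag.
18:00 + 13.831 h ≈ 07:50 → 07:50 to the nearest ten minutes.

07:50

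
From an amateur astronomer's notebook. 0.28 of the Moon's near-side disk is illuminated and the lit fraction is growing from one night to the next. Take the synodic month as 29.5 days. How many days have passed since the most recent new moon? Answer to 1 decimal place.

From f = (1 − cos θ)/2: cos θ = 1 − 2×0.28 = 0.440; arccos → 63.9°.
The Moon is waxing (0°–180°), so θ = 63.9° directly.
At 360°/29.5 d per day, 63.9° corresponds to 5.24 days.

5.2 days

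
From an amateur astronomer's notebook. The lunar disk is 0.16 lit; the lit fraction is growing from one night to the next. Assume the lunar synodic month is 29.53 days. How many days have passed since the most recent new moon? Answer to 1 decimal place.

3.9 days

Invert f = (1 − cos θ)/2 to get cos θ = 1 − 2(0.16) = 0.680, hence θ₀ = arccos 0.680 = 47.2°.
Before full moon the principal value applies: θ = 47.2°.
That fraction of the synodic month is 47.2/360 × 29.53 d ≈ 3.87 d.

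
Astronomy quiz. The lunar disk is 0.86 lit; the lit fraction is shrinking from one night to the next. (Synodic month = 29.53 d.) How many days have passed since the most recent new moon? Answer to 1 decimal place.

18.4 days

cos θ = 1 − 2f = -0.720, giving a principal value of 136.1°.
Since the Moon is past full (waning), take the reflex angle: θ = 360° − 136.1° = 223.9°.
Age = 29.53 × 223.9°/360° ≈ 18.37 days.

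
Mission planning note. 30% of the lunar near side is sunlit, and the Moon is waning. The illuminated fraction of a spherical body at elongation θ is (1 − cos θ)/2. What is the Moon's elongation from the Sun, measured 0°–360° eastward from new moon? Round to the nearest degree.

From f = (1 − cos θ)/2: cos θ = 1 − 2×0.30 = 0.400; arccos → 66.4°.
A waning Moon lies in 180°–360°, so θ = 360° − 66.4° = 293.6°.

294°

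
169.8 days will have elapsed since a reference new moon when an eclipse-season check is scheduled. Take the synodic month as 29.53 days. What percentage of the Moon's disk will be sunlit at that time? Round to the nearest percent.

169.8/29.53 = 5.750 lunations, so 5 complete cycles and 22.15 d into the next.
Phase angle: θ = 360°·(22.15 d)/(29.53 d) = 270.0°.
With cos θ = 0.001, the lit fraction is (1 − 0.001)/2 ≈ 0.500, so 50%.

50%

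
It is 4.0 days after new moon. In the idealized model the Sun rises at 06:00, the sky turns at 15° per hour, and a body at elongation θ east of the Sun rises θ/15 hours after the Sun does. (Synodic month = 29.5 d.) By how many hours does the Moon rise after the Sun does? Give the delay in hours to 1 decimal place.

3.3 h

The Moon has covered 4.0/29.5 of its cycle, so θ ≈ 360° × 4.0/29.5 = 48.8°.
The Moon trails the Sun by θ/15 = 48.8/15 ≈ 3.25 hours.
So the Moon rises 3.25 h after the Sun.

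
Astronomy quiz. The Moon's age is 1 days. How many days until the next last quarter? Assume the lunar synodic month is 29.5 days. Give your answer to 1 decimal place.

21.1 days

Last quarter occurs at elongation 270°, i.e. at age 29.5 × 270/360 = 22.125 d.
That is 22.125 − 1 = 21.125 days ahead.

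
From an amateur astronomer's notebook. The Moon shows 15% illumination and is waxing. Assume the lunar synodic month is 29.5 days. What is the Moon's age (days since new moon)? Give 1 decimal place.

3.7 days

Invert f = (1 − cos θ)/2 to get cos θ = 1 − 2(0.15) = 0.700, hence θ₀ = arccos 0.700 = 45.6°.
Before full moon the principal value applies: θ = 45.6°.
At 360°/29.5 d per day, 45.6° corresponds to 3.73 days.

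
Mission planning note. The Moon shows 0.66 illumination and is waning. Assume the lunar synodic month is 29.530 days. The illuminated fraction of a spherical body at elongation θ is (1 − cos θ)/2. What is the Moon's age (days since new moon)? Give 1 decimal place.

20.6 days

From f = (1 − cos θ)/2: cos θ = 1 − 2×0.66 = -0.320; arccos → 108.7°.
Waning ⇒ past full, so θ = 360° − 108.7° = 251.3°.
That fraction of the synodic month is 251.3/360 × 29.530 d ≈ 20.62 d.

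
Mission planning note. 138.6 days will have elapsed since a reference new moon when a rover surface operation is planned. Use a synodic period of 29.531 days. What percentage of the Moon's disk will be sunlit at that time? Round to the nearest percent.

67%

Reduce mod P: 138.6 − 4×29.531 = 20.48 d into the current lunation.
Elongation θ = 360° × 20.48/29.531 ≈ 249.6°.
Illuminated fraction = (1 − cos 249.6°)/2 = (1 − (-0.348))/2 ≈ 0.674, so 67%.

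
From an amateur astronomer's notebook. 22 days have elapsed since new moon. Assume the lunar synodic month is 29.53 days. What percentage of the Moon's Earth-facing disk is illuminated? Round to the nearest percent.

Phase angle: θ = 360°·(22 d)/(29.53 d) = 268.2°.
Illuminated fraction = (1 − cos 268.2°)/2 = (1 − (-0.031))/2 ≈ 0.516, so 52%.

52%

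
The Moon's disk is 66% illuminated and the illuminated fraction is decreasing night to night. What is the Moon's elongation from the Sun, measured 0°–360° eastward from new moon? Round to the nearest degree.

251°

From f = (1 − cos θ)/2: cos θ = 1 − 2×0.66 = -0.320; arccos → 108.7°.
Waning ⇒ past full, so θ = 360° − 108.7° = 251.3°.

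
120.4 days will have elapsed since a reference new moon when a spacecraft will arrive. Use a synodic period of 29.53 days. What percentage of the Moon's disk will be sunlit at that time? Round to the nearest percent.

Reduce mod P: 120.4 − 4×29.53 = 2.28 d into the current lunation.
Phase angle: θ = 360°·(2.28 d)/(29.53 d) = 27.8°.
Illuminated fraction = (1 − cos 27.8°)/2 = (1 − 0.885)/2 ≈ 0.058, so 6%.

6%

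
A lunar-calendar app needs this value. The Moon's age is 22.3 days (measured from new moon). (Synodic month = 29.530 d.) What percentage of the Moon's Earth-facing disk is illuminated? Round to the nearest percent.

48%

Elongation θ = 360° × 22.3/29.530 ≈ 271.9°.
cos 271.9° = 0.032, so f = (1 − 0.032)/2 = 0.484, so 48%.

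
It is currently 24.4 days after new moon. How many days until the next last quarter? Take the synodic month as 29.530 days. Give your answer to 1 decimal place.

Last quarter occurs at elongation 270°, i.e. at age 29.530 × 270/360 = 22.148 d.
This lunation's last quarter (22.148 d) has passed, so add one period: 51.678 − 24.4 = 27.278 days.

27.3 days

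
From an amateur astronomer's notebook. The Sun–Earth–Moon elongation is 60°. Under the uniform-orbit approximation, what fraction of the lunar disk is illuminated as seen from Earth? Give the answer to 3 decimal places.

cos 60° = 0.500, so f = (1 − 0.500)/2 = 0.250.

0.250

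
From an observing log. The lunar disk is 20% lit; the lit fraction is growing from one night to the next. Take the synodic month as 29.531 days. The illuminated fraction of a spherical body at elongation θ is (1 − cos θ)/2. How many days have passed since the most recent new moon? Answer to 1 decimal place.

Invert f = (1 − cos θ)/2 to get cos θ = 1 − 2(0.20) = 0.600, hence θ₀ = arccos 0.600 = 53.1°.
Before full moon the principal value applies: θ = 53.1°.
That fraction of the synodic month is 53.1/360 × 29.531 d ≈ 4.36 d.

4.4 days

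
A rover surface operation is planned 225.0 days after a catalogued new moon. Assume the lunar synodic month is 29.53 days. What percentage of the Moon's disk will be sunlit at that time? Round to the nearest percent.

225.0/29.53 = 7.619 lunations, so 7 complete cycles and 18.29 d into the next.
The Moon has covered 18.29/29.53 of its cycle, so θ ≈ 360° × 18.29/29.53 = 223.0°.
cos 223.0° = (-0.732), so f = (1 − (-0.732))/2 = 0.866, so 87%.

87%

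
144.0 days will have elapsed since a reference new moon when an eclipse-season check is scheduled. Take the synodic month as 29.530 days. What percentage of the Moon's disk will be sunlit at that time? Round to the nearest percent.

14%

Reduce mod P: 144.0 − 4×29.530 = 25.88 d into the current lunation.
The Moon has covered 25.88/29.530 of its cycle, so θ ≈ 360° × 25.88/29.530 = 315.5°.
With cos θ = 0.713, the lit fraction is (1 − 0.713)/2 ≈ 0.143, so 14%.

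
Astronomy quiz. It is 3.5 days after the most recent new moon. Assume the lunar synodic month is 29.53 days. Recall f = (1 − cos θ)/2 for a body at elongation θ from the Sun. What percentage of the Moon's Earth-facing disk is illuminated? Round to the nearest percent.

Phase angle: θ = 360°·(3.5 d)/(29.53 d) = 42.7°.
Illuminated fraction = (1 − cos 42.7°)/2 = (1 − 0.735)/2 ≈ 0.132, so 13%.

13%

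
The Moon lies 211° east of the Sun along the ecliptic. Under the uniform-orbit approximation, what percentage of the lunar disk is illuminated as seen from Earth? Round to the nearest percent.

f = (1 − cos 211°)/2 = (1 − (-0.857))/2 ≈ 0.929, i.e. 93%.

93%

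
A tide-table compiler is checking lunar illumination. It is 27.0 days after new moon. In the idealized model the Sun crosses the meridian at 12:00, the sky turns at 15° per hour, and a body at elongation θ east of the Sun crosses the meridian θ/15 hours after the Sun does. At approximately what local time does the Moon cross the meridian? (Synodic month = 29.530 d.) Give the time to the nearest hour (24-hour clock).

10:00

Elongation θ = 360° × 27.0/29.530 ≈ 329.2°.
At 15° of sky rotation per hour, 329.2° corresponds to a 21.94 h lag.
12:00 + 21.94 h ≈ 09:57 → 10:00 to the nearest hour.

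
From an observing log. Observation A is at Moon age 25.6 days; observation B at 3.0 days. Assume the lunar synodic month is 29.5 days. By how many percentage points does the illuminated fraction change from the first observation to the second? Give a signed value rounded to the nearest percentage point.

θ₁ = 360° × 25.6/29.5 = 312.4°, f₁ = (1 − cos θ₁)/2 = 0.163.
θ₂ = 360° × 3.0/29.5 = 36.6°, f₂ = (1 − cos θ₂)/2 = 0.099.
Change = f₂ − f₁ = -0.064 → -6 percentage points.

-6 percentage points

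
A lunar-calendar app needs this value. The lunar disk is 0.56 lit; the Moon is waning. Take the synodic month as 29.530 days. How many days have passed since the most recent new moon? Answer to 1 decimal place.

Invert f = (1 − cos θ)/2 to get cos θ = 1 − 2(0.56) = -0.120, hence θ₀ = arccos -0.120 = 96.9°.
Waning ⇒ past full, so θ = 360° − 96.9° = 263.1°.
That fraction of the synodic month is 263.1/360 × 29.530 d ≈ 21.58 d.

21.6 days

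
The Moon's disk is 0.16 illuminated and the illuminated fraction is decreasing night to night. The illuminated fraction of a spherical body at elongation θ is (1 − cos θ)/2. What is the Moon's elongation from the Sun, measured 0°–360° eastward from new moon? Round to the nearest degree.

cos θ = 1 − 2f = 0.680, giving a principal value of 47.2°.
Waning ⇒ past full, so θ = 360° − 47.2° = 312.8°.

313°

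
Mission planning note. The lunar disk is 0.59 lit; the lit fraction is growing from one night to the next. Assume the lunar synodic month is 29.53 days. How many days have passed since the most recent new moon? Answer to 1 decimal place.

Invert f = (1 − cos θ)/2 to get cos θ = 1 − 2(0.59) = -0.180, hence θ₀ = arccos -0.180 = 100.4°.
Before full moon the principal value applies: θ = 100.4°.
At 360°/29.53 d per day, 100.4° corresponds to 8.23 days.

8.2 days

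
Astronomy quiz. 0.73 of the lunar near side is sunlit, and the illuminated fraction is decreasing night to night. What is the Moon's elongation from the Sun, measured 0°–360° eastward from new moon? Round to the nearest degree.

Invert f = (1 − cos θ)/2 to get cos θ = 1 − 2(0.73) = -0.460, hence θ₀ = arccos -0.460 = 117.4°.
A waning Moon lies in 180°–360°, so θ = 360° − 117.4° = 242.6°.

243°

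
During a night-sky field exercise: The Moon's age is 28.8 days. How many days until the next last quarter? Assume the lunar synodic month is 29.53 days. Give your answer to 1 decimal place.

Last quarter occurs at elongation 270°, i.e. at age 29.53 × 270/360 = 22.148 d.
This lunation's last quarter (22.148 d) has passed, so add one period: 51.678 − 28.8 = 22.878 days.

22.9 days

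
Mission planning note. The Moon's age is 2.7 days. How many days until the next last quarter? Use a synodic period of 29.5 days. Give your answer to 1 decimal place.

19.4 days

Last quarter occurs at elongation 270°, i.e. at age 29.5 × 270/360 = 22.125 d.
That is 22.125 − 2.7 = 19.425 days ahead.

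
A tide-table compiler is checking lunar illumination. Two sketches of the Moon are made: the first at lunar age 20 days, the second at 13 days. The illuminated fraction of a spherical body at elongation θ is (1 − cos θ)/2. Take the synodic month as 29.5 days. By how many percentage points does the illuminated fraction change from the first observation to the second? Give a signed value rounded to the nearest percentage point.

+25 pp

First observation: θ = 360°·20/29.5 = 244.1°, so f = 0.719.
Second observation: θ = 158.6°, f = 0.966.
Δf = 0.966 − 0.719 = +0.247, i.e. +25 pp.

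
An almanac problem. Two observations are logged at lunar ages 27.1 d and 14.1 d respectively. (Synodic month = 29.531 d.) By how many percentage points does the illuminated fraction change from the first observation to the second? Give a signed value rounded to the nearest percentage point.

First observation: θ = 360°·27.1/29.531 = 330.4°, so f = 0.065.
Second observation: θ = 171.9°, f = 0.995.
Δf = 0.995 − 0.065 = +0.930, i.e. +93 pp.

+93 percentage points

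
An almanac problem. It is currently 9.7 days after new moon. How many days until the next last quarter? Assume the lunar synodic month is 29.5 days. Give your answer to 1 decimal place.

Last quarter is 0.75 of the way through the cycle: age 0.75 × 29.5 = 22.125 d.
That is 22.125 − 9.7 = 12.425 days ahead.

12.4 days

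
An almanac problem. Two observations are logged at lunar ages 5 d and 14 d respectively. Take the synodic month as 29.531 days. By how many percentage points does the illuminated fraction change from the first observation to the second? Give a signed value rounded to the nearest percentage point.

+74 pp

θ₁ = 360° × 5/29.531 = 61.0°, f₁ = (1 − cos θ₁)/2 = 0.257.
θ₂ = 360° × 14/29.531 = 170.7°, f₂ = (1 − cos θ₂)/2 = 0.993.
Change = f₂ − f₁ = +0.736 → +74 percentage points.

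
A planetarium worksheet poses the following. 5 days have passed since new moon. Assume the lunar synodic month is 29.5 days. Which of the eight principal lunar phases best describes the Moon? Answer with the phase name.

waxing crescent

θ ≈ 360° × 5/29.5 = 61°, which falls in the waxing crescent sector.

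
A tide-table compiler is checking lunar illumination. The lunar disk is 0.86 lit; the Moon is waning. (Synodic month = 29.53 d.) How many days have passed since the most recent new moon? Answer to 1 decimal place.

18.4 days

cos θ = 1 − 2f = -0.720, giving a principal value of 136.1°.
Waning ⇒ past full, so θ = 360° − 136.1° = 223.9°.
At 360°/29.53 d per day, 223.9° corresponds to 18.37 days.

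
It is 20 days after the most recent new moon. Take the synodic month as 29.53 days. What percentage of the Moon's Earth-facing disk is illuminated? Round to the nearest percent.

72%

Elongation θ = 360° × 20/29.53 ≈ 243.8°.
cos 243.8° = (-0.441), so f = (1 − (-0.441))/2 = 0.721, so 72%.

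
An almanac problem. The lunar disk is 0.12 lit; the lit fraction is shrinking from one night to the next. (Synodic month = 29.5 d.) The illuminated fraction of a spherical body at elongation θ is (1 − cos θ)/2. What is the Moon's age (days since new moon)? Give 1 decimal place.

26.2 days

Invert f = (1 − cos θ)/2 to get cos θ = 1 − 2(0.12) = 0.760, hence θ₀ = arccos 0.760 = 40.5°.
Waning ⇒ past full, so θ = 360° − 40.5° = 319.5°.
That fraction of the synodic month is 319.5/360 × 29.5 d ≈ 26.18 d.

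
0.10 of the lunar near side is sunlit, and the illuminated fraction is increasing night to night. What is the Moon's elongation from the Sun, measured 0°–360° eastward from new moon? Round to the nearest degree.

From f = (1 − cos θ)/2: cos θ = 1 − 2×0.10 = 0.800; arccos → 36.9°.
Waxing ⇒ before full, so θ = 36.9°.

37°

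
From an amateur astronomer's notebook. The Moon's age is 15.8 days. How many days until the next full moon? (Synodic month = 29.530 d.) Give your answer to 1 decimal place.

28.5 days

Full moon is 0.5 of the way through the cycle: age 0.5 × 29.530 = 14.765 d.
This lunation's full moon (14.765 d) has passed, so add one period: 44.295 − 15.8 = 28.495 days.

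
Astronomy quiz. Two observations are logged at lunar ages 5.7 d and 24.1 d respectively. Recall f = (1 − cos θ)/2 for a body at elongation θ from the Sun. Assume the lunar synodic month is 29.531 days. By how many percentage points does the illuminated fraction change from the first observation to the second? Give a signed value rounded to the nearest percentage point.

-3 percentage points

First observation: θ = 360°·5.7/29.531 = 69.5°, so f = 0.325.
Second observation: θ = 293.8°, f = 0.298.
Δf = 0.298 − 0.325 = -0.027, i.e. -3 pp.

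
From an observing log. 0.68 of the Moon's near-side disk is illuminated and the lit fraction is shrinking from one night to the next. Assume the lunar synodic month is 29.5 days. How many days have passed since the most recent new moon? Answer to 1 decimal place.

From f = (1 − cos θ)/2: cos θ = 1 − 2×0.68 = -0.360; arccos → 111.1°.
Since the Moon is past full (waning), take the reflex angle: θ = 360° − 111.1° = 248.9°.
Age = 29.5 × 248.9°/360° ≈ 20.40 days.

20.4 days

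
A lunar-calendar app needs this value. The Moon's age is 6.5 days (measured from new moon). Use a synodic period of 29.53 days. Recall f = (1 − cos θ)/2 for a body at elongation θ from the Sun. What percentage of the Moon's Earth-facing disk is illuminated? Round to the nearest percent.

Elongation θ = 360° × 6.5/29.53 ≈ 79.2°.
cos 79.2° = 0.187, so f = (1 − 0.187)/2 = 0.407, so 41%.

41%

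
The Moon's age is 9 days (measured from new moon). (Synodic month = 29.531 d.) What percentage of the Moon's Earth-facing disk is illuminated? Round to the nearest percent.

67%

The Moon has covered 9/29.531 of its cycle, so θ ≈ 360° × 9/29.531 = 109.7°.
Illuminated fraction = (1 − cos 109.7°)/2 = (1 − (-0.337))/2 ≈ 0.669, so 67%.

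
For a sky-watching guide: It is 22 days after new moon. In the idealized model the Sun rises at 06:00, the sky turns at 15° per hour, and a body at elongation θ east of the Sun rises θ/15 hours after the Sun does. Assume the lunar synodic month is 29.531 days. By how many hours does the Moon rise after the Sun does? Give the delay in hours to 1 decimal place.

The Moon has covered 22/29.531 of its cycle, so θ ≈ 360° × 22/29.531 = 268.2°.
Delay after the Sun = 268.2° / (15°/h) ≈ 17.88 h.
So the Moon rises 17.88 h after the Sun.

17.9 h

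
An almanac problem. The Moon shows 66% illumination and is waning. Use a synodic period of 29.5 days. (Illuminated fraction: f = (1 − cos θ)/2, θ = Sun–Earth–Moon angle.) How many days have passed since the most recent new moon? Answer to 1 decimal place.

20.6 days

Invert f = (1 − cos θ)/2 to get cos θ = 1 − 2(0.66) = -0.320, hence θ₀ = arccos -0.320 = 108.7°.
Since the Moon is past full (waning), take the reflex angle: θ = 360° − 108.7° = 251.3°.
That fraction of the synodic month is 251.3/360 × 29.5 d ≈ 20.60 d.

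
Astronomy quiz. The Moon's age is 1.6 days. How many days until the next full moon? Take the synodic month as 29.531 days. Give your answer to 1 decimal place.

Full moon is 0.5 of the way through the cycle: age 0.5 × 29.531 = 14.765 d.
That is 14.765 − 1.6 = 13.165 days ahead.

13.2 days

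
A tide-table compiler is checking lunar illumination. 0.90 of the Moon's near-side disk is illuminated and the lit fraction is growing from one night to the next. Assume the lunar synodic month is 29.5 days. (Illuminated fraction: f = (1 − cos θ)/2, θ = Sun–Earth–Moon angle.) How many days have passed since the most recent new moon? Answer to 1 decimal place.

cos θ = 1 − 2f = -0.800, giving a principal value of 143.1°.
Waxing ⇒ before full, so θ = 143.1°.
Age = 29.5 × 143.1°/360° ≈ 11.73 days.

11.7 days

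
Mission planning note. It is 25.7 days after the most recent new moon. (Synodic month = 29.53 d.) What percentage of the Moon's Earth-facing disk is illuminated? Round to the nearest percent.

16%

The Moon has covered 25.7/29.53 of its cycle, so θ ≈ 360° × 25.7/29.53 = 313.3°.
With cos θ = 0.686, the lit fraction is (1 − 0.686)/2 ≈ 0.157, so 16%.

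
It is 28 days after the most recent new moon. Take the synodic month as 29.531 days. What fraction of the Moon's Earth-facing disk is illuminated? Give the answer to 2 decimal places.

Elongation θ = 360° × 28/29.531 ≈ 341.3°.
With cos θ = 0.947, the lit fraction is (1 − 0.947)/2 ≈ 0.026.

0.03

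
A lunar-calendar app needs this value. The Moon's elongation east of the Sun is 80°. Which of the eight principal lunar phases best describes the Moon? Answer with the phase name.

first quarter

The first quarter sector spans roughly 68°–112°; 80° falls inside it.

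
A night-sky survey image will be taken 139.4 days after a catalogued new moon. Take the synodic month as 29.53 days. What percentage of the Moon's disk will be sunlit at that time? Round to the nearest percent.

139.4/29.53 = 4.721 lunations, so 4 complete cycles and 21.28 d into the next.
Phase angle: θ = 360°·(21.28 d)/(29.53 d) = 259.4°.
With cos θ = (-0.184), the lit fraction is (1 − (-0.184))/2 ≈ 0.592, so 59%.

59%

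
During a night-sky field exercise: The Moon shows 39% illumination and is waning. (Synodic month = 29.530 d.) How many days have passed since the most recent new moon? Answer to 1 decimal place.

Invert f = (1 − cos θ)/2 to get cos θ = 1 − 2(0.39) = 0.220, hence θ₀ = arccos 0.220 = 77.3°.
Waning ⇒ past full, so θ = 360° − 77.3° = 282.7°.
That fraction of the synodic month is 282.7/360 × 29.530 d ≈ 23.19 d.

23.2 days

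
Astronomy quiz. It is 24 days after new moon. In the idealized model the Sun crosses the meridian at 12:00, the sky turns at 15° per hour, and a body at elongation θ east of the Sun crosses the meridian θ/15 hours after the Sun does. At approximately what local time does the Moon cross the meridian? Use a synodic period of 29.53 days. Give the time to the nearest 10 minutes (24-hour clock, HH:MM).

Elongation θ = 360° × 24/29.53 ≈ 292.6°.
At 15° of sky rotation per hour, 292.6° corresponds to a 19.51 h lag.
12:00 + 19.506 h ≈ 07:30 → 07:30 to the nearest ten minutes.

07:30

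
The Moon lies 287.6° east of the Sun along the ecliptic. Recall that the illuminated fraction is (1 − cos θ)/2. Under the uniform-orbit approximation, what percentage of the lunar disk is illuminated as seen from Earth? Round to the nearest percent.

35%

f = (1 − cos 287.6°)/2 = (1 − 0.302)/2 ≈ 0.349, i.e. 35%.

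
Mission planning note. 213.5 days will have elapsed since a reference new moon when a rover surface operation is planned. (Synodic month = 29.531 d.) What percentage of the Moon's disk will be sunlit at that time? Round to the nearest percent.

213.5 d spans 7 complete synodic months (7 × 29.531 = 206.72 d) plus 6.78 d.
Elongation θ = 360° × 6.78/29.531 ≈ 82.7°.
Illuminated fraction = (1 − cos 82.7°)/2 = (1 − 0.127)/2 ≈ 0.436, so 44%.

44%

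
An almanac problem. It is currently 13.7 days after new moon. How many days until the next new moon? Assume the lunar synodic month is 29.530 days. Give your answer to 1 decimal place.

15.8 days

The next new moon completes the synodic month: 29.530 − 13.7 = 15.830 days.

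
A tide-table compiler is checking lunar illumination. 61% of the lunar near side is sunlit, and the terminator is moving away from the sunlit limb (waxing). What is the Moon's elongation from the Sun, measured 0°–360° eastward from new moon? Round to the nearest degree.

103°

cos θ = 1 − 2f = -0.220, giving a principal value of 102.7°.
Waxing ⇒ before full, so θ = 102.7°.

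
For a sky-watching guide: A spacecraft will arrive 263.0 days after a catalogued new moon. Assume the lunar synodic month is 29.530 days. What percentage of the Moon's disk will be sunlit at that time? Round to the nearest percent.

263.0 d spans 8 complete synodic months (8 × 29.530 = 236.24 d) plus 26.76 d.
Elongation θ = 360° × 26.76/29.530 ≈ 326.2°.
Illuminated fraction = (1 − cos 326.2°)/2 = (1 − 0.831)/2 ≈ 0.084, so 8%.

8%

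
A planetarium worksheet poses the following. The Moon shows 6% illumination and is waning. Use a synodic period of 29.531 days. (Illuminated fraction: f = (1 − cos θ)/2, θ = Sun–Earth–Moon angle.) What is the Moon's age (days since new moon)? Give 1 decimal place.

27.2 days

cos θ = 1 − 2f = 0.880, giving a principal value of 28.4°.
Since the Moon is past full (waning), take the reflex angle: θ = 360° − 28.4° = 331.6°.
That fraction of the synodic month is 331.6/360 × 29.531 d ≈ 27.20 d.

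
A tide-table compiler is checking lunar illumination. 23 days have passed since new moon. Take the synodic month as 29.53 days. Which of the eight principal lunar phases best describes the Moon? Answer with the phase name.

θ ≈ 360° × 23/29.53 = 280°, which falls in the last quarter sector.

last quarter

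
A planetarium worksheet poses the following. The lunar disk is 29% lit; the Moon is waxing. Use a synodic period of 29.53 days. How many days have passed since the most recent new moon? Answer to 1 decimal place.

cos θ = 1 − 2f = 0.420, giving a principal value of 65.2°.
Waxing ⇒ before full, so θ = 65.2°.
That fraction of the synodic month is 65.2/360 × 29.53 d ≈ 5.35 d.

5.3 days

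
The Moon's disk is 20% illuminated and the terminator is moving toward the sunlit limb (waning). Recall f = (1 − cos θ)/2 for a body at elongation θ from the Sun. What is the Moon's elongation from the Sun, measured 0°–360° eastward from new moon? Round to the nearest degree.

cos θ = 1 − 2f = 0.600, giving a principal value of 53.1°.
Waning ⇒ past full, so θ = 360° − 53.1° = 306.9°.

307°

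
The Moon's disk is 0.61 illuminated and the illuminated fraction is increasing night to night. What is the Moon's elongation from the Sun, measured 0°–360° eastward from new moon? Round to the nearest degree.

Invert f = (1 − cos θ)/2 to get cos θ = 1 − 2(0.61) = -0.220, hence θ₀ = arccos -0.220 = 102.7°.
Waxing ⇒ before full, so θ = 102.7°.

103°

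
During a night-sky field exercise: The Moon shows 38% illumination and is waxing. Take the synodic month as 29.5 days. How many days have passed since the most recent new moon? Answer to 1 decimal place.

6.2 days

cos θ = 1 − 2f = 0.240, giving a principal value of 76.1°.
Before full moon the principal value applies: θ = 76.1°.
That fraction of the synodic month is 76.1/360 × 29.5 d ≈ 6.24 d.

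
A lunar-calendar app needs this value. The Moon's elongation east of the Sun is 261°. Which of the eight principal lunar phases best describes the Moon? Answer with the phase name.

261° lies in the last quarter sector of the 8-phase cycle.

last quarter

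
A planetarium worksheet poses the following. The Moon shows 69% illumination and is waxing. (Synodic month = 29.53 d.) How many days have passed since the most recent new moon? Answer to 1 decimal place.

cos θ = 1 − 2f = -0.380, giving a principal value of 112.3°.
Before full moon the principal value applies: θ = 112.3°.
That fraction of the synodic month is 112.3/360 × 29.53 d ≈ 9.21 d.

9.2 days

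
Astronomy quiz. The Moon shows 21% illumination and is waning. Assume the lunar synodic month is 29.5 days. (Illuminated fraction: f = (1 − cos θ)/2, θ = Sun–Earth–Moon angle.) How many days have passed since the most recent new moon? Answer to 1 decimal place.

cos θ = 1 − 2f = 0.580, giving a principal value of 54.5°.
Since the Moon is past full (waning), take the reflex angle: θ = 360° − 54.5° = 305.5°.
That fraction of the synodic month is 305.5/360 × 29.5 d ≈ 25.03 d.

25.0 days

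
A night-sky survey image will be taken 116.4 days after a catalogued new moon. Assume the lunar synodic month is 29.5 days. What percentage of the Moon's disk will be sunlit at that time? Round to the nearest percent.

3%

Reduce mod P: 116.4 − 3×29.5 = 27.90 d into the current lunation.
Phase angle: θ = 360°·(27.90 d)/(29.5 d) = 340.5°.
cos 340.5° = 0.942, so f = (1 − 0.942)/2 = 0.029, so 3%.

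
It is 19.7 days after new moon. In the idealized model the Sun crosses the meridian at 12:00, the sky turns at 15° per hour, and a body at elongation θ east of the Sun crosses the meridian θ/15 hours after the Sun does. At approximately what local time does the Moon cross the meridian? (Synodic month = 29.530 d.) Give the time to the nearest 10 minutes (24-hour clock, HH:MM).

Phase angle: θ = 360°·(19.7 d)/(29.530 d) = 240.2°.
At 15° of sky rotation per hour, 240.2° corresponds to a 16.01 h lag.
12:00 + 16.011 h ≈ 04:01 → 04:00 to the nearest ten minutes.

04:00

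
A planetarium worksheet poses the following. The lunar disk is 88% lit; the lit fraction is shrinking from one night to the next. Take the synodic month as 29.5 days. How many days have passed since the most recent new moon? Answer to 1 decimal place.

18.1 days

cos θ = 1 − 2f = -0.760, giving a principal value of 139.5°.
Waning ⇒ past full, so θ = 360° − 139.5° = 220.5°.
At 360°/29.5 d per day, 220.5° corresponds to 18.07 days.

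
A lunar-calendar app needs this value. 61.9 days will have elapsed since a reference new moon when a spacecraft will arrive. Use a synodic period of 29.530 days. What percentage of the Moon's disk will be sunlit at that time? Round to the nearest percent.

61.9 d spans 2 complete synodic months (2 × 29.530 = 59.06 d) plus 2.84 d.
Elongation θ = 360° × 2.84/29.530 ≈ 34.6°.
cos 34.6° = 0.823, so f = (1 − 0.823)/2 = 0.089, so 9%.

9%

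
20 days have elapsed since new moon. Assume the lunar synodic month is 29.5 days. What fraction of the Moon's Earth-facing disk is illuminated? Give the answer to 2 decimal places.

0.72

The Moon has covered 20/29.5 of its cycle, so θ ≈ 360° × 20/29.5 = 244.1°.
cos 244.1° = (-0.437), so f = (1 − (-0.437))/2 = 0.719.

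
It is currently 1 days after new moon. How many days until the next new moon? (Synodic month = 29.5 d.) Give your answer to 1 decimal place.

One full lunation from the last new moon is 29.5 d; remaining = 29.5 − 1 = 28.500 d.

28.5 days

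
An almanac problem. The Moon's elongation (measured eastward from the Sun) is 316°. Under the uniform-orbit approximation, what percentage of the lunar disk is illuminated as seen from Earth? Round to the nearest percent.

14%

f = (1 − cos 316°)/2 = (1 − 0.719)/2 ≈ 0.140, i.e. 14%.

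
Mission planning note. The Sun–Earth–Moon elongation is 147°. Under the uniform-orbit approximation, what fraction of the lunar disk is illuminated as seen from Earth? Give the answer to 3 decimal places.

0.919

Half-versine of 147°: (1 − (-0.839))/2 = 0.919.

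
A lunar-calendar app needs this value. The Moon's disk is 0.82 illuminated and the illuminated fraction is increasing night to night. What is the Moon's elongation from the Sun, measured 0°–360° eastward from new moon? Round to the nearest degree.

From f = (1 − cos θ)/2: cos θ = 1 − 2×0.82 = -0.640; arccos → 129.8°.
Waxing ⇒ before full, so θ = 129.8°.

130°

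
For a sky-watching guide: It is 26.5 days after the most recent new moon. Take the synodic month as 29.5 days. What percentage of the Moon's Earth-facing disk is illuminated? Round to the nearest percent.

10%

The Moon has covered 26.5/29.5 of its cycle, so θ ≈ 360° × 26.5/29.5 = 323.4°.
cos 323.4° = 0.803, so f = (1 − 0.803)/2 = 0.099, so 10%.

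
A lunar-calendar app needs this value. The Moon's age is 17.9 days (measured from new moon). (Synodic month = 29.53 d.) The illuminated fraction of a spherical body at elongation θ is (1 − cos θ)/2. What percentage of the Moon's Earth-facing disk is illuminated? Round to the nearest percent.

89%

The Moon has covered 17.9/29.53 of its cycle, so θ ≈ 360° × 17.9/29.53 = 218.2°.
Illuminated fraction = (1 − cos 218.2°)/2 = (1 − (-0.786))/2 ≈ 0.893, so 89%.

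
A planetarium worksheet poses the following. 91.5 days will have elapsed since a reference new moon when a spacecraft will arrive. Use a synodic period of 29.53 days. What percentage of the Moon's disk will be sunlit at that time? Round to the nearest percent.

Reduce mod P: 91.5 − 3×29.53 = 2.91 d into the current lunation.
Elongation θ = 360° × 2.91/29.53 ≈ 35.5°.
Illuminated fraction = (1 − cos 35.5°)/2 = (1 − 0.814)/2 ≈ 0.093, so 9%.

9%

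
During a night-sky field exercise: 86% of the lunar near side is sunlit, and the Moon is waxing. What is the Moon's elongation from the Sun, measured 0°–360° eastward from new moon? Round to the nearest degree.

cos θ = 1 − 2f = -0.720, giving a principal value of 136.1°.
Before full moon the principal value applies: θ = 136.1°.

136°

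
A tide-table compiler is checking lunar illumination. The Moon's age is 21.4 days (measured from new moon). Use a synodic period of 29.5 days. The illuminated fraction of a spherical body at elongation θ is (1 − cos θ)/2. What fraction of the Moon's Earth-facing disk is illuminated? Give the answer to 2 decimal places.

Phase angle: θ = 360°·(21.4 d)/(29.5 d) = 261.2°.
cos 261.2° = (-0.154), so f = (1 − (-0.154))/2 = 0.577.

0.58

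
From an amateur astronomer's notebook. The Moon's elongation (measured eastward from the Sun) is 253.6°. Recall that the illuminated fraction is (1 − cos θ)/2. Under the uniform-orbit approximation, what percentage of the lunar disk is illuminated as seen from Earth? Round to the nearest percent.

cos 253.6° = (-0.282), so f = (1 − (-0.282))/2 = 0.641, i.e. 64%.

64%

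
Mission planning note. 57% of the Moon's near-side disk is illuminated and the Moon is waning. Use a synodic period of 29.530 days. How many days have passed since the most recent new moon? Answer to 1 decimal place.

21.5 days

From f = (1 − cos θ)/2: cos θ = 1 − 2×0.57 = -0.140; arccos → 98.0°.
Waning ⇒ past full, so θ = 360° − 98.0° = 262.0°.
Age = 29.530 × 262.0°/360° ≈ 21.49 days.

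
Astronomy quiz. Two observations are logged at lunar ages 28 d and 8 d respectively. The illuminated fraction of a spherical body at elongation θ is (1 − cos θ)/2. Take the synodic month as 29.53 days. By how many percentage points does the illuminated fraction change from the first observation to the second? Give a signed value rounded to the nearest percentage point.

+54 pp

First observation: θ = 360°·28/29.53 = 341.3°, so f = 0.026.
Second observation: θ = 97.5°, f = 0.566.
Δf = 0.566 − 0.026 = +0.539, i.e. +54 pp.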